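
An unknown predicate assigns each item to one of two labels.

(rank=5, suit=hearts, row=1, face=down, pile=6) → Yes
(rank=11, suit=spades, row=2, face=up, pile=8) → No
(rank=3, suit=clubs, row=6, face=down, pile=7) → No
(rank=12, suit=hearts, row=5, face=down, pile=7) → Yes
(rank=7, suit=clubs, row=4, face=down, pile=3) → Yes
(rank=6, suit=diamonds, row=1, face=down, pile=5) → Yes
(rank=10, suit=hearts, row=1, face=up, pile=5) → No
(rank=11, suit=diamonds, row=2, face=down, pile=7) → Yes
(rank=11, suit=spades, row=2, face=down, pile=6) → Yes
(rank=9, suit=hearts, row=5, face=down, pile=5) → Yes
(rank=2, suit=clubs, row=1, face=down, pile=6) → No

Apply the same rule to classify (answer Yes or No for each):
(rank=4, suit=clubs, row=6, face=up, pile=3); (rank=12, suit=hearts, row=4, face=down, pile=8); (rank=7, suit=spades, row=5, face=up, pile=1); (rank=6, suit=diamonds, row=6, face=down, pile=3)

The classifier is using: face is down AND rank ≥ 5.
(rank=4, suit=clubs, row=6, face=up, pile=3) — face is up, rank = 4, hence No.
(rank=12, suit=hearts, row=4, face=down, pile=8) — face is down, rank = 12, hence Yes.
(rank=7, suit=spades, row=5, face=up, pile=1) — face is up, rank = 7, hence No.
(rank=6, suit=diamonds, row=6, face=down, pile=3) — face is down, rank = 6, hence Yes.

No, Yes, No, Yes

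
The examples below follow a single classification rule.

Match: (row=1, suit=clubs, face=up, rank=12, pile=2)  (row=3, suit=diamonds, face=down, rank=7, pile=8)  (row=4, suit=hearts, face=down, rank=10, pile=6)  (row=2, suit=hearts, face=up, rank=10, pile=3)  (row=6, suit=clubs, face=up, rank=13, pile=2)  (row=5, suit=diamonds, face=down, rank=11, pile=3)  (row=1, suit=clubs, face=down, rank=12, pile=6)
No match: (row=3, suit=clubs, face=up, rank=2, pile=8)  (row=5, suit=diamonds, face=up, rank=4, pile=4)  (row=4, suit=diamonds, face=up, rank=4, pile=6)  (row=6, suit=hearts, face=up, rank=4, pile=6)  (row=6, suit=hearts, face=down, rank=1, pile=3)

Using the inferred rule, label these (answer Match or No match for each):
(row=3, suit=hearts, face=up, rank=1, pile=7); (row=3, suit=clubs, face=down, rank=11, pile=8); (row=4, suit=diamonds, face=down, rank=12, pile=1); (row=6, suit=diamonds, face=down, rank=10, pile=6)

No match, Match, Match, Match

The rule appears to be: rank ≥ 7.
(row=3, suit=hearts, face=up, rank=1, pile=7): No match (rank = 1). (row=3, suit=clubs, face=down, rank=11, pile=8): Match (rank = 11). (row=4, suit=diamonds, face=down, rank=12, pile=1): Match (rank = 12). (row=6, suit=diamonds, face=down, rank=10, pile=6): Match (rank = 10).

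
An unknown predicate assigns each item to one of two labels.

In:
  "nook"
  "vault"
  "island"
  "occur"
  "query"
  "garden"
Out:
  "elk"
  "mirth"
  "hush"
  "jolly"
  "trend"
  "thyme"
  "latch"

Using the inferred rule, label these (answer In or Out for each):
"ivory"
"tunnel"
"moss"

In, In, Out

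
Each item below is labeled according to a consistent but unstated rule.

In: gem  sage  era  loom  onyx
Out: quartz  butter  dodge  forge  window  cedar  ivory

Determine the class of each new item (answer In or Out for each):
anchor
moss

The common property of the 'In' items is: length ≤ 4. No 'Out' item has it.
anchor → length 6 → Out.
moss → length 4 → In.

Out, In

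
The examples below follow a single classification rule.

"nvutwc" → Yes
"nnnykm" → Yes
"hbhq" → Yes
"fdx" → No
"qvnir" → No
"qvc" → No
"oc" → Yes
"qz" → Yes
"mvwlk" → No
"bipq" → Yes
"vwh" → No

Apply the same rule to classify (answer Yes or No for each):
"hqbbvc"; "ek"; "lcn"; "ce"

Yes, Yes, No, Yes

All 'Yes' examples share one property — even length — and every 'No' example lacks it.
"hqbbvc": length 6 — fits, so Yes.
"ek": length 2 — fits, so Yes.
"lcn": length 3 — fails the rule, so No.
"ce": length 2 — fits, so Yes.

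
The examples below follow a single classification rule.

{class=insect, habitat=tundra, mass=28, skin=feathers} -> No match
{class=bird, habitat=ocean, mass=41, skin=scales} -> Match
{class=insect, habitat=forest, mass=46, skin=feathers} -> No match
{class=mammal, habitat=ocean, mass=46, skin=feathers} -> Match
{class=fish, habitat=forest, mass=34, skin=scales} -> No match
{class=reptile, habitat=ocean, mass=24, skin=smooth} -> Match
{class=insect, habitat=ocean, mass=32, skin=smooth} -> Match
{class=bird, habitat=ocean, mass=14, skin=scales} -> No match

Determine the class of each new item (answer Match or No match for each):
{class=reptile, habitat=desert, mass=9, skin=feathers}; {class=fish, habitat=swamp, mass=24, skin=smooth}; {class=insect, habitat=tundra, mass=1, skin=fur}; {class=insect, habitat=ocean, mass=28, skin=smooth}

No match, No match, No match, Match

A rule that fits every label: habitat is ocean AND mass ≥ 24 — true of each 'Match' example, false of each 'No match' one.
No match: {class=reptile, habitat=desert, mass=9, skin=feathers}, since habitat is desert, mass = 9.
No match: {class=fish, habitat=swamp, mass=24, skin=smooth}, since habitat is swamp, mass = 24.
No match: {class=insect, habitat=tundra, mass=1, skin=fur}, since habitat is tundra, mass = 1.
Match: {class=insect, habitat=ocean, mass=28, skin=smooth}, since habitat is ocean, mass = 28.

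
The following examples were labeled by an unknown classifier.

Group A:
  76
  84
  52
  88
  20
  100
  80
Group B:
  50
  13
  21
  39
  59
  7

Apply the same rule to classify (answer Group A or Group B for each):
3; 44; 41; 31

Group B, Group A, Group B, Group B

One predicate separates the groups cleanly: multiple of 4.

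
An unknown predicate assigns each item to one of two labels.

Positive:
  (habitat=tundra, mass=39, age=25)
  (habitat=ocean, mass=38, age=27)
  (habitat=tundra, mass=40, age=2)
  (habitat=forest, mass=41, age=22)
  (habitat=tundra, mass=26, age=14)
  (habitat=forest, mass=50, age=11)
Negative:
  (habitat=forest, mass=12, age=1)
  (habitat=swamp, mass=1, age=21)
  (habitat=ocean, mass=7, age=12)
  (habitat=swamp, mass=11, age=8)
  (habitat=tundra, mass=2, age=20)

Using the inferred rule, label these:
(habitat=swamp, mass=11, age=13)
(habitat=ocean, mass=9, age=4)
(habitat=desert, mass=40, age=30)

Negative, Negative, Positive

Rule: mass ≥ 26. This holds for each 'Positive' example and fails for each 'Negative' one.
(habitat=swamp, mass=11, age=13): mass = 11, fails this test → Negative.
(habitat=ocean, mass=9, age=4): mass = 9, fails this test → Negative.
(habitat=desert, mass=40, age=30): mass = 40, meets the rule → Positive.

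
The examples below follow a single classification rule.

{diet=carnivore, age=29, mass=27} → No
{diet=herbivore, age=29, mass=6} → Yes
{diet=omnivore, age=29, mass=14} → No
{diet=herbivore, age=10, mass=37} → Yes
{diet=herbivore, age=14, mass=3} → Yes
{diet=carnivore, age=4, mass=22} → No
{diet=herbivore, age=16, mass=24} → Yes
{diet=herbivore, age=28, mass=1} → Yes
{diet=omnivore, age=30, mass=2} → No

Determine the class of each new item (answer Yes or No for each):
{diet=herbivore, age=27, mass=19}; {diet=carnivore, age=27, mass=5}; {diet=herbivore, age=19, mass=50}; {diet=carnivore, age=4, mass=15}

Yes, No, Yes, No

The distinguishing property — diet is herbivore — holds for all the 'Yes' cases and none of the 'No' cases.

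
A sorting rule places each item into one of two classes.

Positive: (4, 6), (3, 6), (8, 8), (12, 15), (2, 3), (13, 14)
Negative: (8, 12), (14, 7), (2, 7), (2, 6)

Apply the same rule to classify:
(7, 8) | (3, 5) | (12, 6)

Rule: |first − second| ≤ 3. This holds for each 'Positive' example and fails for each 'Negative' one.
(7, 8): |7−8| = 1 — satisfies this, so Positive.
(3, 5): |3−5| = 2 — satisfies this, so Positive.
(12, 6): |12−6| = 6 — fails this test, so Negative.

Positive, Positive, Negative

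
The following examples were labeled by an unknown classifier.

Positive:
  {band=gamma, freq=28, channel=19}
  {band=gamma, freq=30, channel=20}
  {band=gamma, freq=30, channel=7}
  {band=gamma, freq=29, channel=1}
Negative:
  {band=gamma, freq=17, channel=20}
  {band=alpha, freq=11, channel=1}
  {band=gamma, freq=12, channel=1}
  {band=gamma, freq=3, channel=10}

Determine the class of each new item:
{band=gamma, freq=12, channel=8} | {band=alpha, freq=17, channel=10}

Negative, Negative

'Positive' ⟺ freq ≥ 28.
{band=gamma, freq=12, channel=8}: freq = 12 — doesn't match, so Negative. {band=alpha, freq=17, channel=10}: freq = 17 — doesn't match, so Negative.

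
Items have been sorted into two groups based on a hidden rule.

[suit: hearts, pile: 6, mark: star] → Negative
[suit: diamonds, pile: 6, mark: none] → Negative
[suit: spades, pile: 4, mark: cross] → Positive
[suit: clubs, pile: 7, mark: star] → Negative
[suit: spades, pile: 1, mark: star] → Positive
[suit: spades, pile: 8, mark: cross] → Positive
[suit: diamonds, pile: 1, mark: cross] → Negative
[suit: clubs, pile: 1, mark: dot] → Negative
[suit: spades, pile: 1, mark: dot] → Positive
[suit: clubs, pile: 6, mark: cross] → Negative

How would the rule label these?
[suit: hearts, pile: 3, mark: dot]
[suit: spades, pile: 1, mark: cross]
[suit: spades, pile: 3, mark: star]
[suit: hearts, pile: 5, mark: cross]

Negative, Positive, Positive, Negative

One predicate separates the groups cleanly: suit is spades.
[suit: hearts, pile: 3, mark: dot]: Negative (suit is hearts).
[suit: spades, pile: 1, mark: cross]: Positive (suit is spades).
[suit: spades, pile: 3, mark: star]: Positive (suit is spades).
[suit: hearts, pile: 5, mark: cross]: Negative (suit is hearts).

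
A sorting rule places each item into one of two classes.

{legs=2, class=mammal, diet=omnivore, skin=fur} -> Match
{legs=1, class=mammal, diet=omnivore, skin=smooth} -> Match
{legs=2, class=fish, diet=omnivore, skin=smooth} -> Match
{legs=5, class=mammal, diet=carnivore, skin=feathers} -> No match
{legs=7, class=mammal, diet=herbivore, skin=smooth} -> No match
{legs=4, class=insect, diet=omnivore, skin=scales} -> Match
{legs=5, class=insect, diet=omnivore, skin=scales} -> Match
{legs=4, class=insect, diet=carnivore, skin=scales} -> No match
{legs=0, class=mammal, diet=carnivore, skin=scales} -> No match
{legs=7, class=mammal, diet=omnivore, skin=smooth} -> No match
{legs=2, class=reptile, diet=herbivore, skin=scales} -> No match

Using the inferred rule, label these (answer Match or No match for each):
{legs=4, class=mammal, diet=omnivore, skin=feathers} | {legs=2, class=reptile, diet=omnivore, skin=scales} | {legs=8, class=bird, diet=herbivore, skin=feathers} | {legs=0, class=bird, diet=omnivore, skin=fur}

The distinguishing property — diet is omnivore AND legs ≤ 5 — holds for all the 'Match' cases and none of the 'No match' cases.

Match, Match, No match, Match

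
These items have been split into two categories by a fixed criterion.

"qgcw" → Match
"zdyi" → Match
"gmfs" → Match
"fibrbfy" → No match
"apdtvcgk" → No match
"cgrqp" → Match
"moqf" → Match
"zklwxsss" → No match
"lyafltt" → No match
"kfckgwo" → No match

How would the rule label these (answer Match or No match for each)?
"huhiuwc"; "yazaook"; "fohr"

No match, No match, Match

The simplest hypothesis consistent with all the labels is: length ≤ 5.
"huhiuwc" → length 7 → No match. "yazaook" → length 7 → No match. "fohr" → length 4 → Match.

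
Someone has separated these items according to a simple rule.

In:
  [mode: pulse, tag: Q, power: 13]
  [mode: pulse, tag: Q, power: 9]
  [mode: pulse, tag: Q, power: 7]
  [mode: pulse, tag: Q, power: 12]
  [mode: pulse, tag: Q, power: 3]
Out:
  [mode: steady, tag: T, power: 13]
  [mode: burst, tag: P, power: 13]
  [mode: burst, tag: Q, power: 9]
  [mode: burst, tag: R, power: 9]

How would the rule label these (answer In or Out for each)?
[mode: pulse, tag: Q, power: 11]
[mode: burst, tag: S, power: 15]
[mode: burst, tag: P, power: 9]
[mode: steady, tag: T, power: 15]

In, Out, Out, Out

Rule: mode is pulse. This holds for each 'In' example and fails for each 'Out' one.
[mode: pulse, tag: Q, power: 11]: mode is pulse, passes → In.
[mode: burst, tag: S, power: 15]: mode is burst, fails the rule → Out.
[mode: burst, tag: P, power: 9]: mode is burst, fails the rule → Out.
[mode: steady, tag: T, power: 15]: mode is steady, fails the rule → Out.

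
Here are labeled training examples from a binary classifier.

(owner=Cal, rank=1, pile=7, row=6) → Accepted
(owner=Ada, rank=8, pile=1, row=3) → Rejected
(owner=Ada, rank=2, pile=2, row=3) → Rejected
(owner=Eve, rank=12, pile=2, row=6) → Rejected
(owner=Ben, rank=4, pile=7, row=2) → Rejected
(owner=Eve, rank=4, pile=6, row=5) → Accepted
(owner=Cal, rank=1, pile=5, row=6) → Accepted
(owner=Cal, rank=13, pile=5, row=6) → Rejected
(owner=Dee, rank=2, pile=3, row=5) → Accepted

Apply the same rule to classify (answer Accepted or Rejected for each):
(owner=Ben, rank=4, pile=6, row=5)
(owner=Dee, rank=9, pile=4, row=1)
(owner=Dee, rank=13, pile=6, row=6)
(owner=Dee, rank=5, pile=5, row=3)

Accepted, Rejected, Rejected, Rejected

The common property of the 'Accepted' items is: row ≥ 5 AND rank ≤ 4. No 'Rejected' item has it.
(owner=Ben, rank=4, pile=6, row=5) — row = 5, rank = 4, hence Accepted.
(owner=Dee, rank=9, pile=4, row=1) — row = 1, rank = 9, hence Rejected.
(owner=Dee, rank=13, pile=6, row=6) — row = 6, rank = 13, hence Rejected.
(owner=Dee, rank=5, pile=5, row=3) — row = 3, rank = 5, hence Rejected.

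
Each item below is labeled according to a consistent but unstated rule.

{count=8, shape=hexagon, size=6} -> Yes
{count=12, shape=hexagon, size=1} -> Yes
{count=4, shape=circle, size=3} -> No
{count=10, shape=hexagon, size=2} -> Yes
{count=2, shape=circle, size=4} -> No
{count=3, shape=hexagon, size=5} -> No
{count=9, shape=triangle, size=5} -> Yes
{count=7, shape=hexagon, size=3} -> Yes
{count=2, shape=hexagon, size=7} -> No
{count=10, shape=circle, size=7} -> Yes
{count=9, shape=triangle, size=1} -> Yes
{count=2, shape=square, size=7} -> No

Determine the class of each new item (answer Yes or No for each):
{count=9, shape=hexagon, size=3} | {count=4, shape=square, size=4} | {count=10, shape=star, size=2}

Yes, No, Yes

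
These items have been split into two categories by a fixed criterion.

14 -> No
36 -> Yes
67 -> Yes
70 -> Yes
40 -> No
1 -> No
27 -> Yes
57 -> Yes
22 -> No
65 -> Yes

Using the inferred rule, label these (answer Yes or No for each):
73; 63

Yes, Yes

The common property of the 'Yes' items is: digit sum ≥ 6. No 'No' item has it.
Yes: 73, since digit sum 7+3 = 10.
Yes: 63, since digit sum 6+3 = 9.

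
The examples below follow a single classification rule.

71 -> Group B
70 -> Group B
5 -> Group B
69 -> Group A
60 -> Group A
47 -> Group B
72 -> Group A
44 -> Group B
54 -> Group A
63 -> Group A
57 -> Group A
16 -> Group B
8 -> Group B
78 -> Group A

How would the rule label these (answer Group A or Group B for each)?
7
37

Checking candidate rules against both groups, what survives is: multiple of 3.
7: 7 = 3·2 + 1 — lacks this property, so Group B.
37: 37 = 3·12 + 1 — lacks this property, so Group B.

Group B, Group B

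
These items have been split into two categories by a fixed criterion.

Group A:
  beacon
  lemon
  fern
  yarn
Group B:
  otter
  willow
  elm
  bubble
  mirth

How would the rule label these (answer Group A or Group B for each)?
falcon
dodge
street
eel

The classifier is using: contains 'n'.
falcon: has 'n' — fits, so Group A.
dodge: no 'n' — lacks this property, so Group B.
street: no 'n' — lacks this property, so Group B.
eel: no 'n' — lacks this property, so Group B.

Group A, Group B, Group B, Group B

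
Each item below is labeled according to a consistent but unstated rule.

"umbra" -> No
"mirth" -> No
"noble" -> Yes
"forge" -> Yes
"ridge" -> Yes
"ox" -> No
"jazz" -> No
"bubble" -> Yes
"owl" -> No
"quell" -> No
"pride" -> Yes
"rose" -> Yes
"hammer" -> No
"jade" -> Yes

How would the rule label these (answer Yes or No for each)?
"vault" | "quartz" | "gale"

Rule: ends with 'e'. This holds for each 'Yes' example and fails for each 'No' one.
"vault" → ends with 't' → No. "quartz" → ends with 'z' → No. "gale" → ends with 'e' → Yes.

No, No, Yes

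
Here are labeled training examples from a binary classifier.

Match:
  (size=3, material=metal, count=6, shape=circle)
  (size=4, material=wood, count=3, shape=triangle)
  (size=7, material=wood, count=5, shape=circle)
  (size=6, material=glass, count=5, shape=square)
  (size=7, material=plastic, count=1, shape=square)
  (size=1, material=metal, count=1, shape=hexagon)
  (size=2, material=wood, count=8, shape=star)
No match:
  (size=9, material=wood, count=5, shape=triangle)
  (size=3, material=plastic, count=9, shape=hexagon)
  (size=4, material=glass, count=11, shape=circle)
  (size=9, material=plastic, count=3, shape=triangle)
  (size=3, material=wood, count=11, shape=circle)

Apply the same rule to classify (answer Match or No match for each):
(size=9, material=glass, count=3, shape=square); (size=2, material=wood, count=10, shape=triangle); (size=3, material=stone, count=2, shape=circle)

The common property of the 'Match' items is: count ≤ 8 AND size ≤ 7. No 'No match' item has it.

No match, No match, Match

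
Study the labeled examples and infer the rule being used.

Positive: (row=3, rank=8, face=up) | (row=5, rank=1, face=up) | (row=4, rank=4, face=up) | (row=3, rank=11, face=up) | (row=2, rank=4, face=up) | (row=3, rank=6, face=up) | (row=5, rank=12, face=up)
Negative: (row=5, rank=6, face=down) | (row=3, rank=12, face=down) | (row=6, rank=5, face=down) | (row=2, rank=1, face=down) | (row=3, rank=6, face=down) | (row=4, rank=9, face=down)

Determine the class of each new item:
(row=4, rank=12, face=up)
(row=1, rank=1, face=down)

The rule appears to be: face is up.
Positive: (row=4, rank=12, face=up), since face is up.
Negative: (row=1, rank=1, face=down), since face is down.

Positive, Negative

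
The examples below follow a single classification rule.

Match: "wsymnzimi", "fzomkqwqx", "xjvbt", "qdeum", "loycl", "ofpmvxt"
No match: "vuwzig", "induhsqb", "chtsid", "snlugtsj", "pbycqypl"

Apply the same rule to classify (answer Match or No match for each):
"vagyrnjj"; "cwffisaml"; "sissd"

Comparing the two groups points to one rule — odd length.

No match, Match, Match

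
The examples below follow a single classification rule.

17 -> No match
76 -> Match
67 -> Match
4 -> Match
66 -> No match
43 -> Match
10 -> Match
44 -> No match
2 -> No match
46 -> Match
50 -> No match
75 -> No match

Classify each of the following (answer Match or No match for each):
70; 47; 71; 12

The distinguishing property — ≡ 1 (mod 3) — holds for all the 'Match' cases and none of the 'No match' cases.
70: 70 mod 3 = 1, checks out → Match. 47: 47 mod 3 = 2, fails the rule → No match. 71: 71 mod 3 = 2, fails the rule → No match. 12: 12 mod 3 = 0, fails the rule → No match.

Match, No match, No match, No match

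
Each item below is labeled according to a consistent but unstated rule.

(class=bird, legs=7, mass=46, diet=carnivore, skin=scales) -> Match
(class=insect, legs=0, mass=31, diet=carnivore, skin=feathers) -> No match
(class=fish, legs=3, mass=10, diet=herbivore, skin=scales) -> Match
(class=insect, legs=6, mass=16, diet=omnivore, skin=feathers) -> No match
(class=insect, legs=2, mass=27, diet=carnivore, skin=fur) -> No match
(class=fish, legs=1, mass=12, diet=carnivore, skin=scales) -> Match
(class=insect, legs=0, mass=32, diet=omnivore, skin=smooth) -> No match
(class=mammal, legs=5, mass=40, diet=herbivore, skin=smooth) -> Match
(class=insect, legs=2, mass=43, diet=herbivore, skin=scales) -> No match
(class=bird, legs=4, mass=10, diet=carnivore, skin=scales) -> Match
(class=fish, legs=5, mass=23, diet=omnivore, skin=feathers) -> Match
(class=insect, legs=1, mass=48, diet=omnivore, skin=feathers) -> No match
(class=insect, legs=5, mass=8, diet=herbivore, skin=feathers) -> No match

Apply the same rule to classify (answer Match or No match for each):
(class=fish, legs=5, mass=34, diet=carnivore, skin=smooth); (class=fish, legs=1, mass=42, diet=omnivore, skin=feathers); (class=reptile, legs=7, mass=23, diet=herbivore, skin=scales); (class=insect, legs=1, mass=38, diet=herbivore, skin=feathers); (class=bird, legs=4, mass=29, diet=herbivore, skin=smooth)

The rule appears to be: class is not insect.

Match, Match, Match, No match, Match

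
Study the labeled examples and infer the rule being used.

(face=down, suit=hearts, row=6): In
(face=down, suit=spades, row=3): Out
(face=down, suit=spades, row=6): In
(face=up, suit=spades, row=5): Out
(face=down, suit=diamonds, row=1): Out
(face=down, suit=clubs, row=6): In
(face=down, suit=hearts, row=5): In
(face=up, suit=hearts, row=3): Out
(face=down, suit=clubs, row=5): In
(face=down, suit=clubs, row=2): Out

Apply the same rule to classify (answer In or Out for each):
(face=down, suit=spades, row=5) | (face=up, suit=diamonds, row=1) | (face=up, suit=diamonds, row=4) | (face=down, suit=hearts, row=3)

In, Out, Out, Out

The common property of the 'In' items is: face is down AND row ≥ 5. No 'Out' item has it.
In: (face=down, suit=spades, row=5), since face is down, row = 5. Out: (face=up, suit=diamonds, row=1), since face is up, row = 1. Out: (face=up, suit=diamonds, row=4), since face is up, row = 4. Out: (face=down, suit=hearts, row=3), since face is down, row = 3.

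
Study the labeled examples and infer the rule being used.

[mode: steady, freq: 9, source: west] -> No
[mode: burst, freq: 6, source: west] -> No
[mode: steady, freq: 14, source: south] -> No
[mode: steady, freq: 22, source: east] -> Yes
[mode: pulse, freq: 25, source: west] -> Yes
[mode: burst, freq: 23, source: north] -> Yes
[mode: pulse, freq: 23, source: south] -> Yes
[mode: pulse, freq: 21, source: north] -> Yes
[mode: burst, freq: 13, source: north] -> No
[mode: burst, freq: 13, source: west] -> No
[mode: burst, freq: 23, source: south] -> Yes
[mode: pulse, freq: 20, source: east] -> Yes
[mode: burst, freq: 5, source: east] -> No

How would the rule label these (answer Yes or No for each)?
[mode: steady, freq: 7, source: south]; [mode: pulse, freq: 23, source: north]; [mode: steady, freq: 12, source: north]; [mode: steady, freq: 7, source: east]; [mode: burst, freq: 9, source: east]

The common property of the 'Yes' items is: freq ≥ 20. No 'No' item has it.
[mode: steady, freq: 7, source: south]: freq = 7 — does not satisfy this, so No.
[mode: pulse, freq: 23, source: north]: freq = 23 — meets the rule, so Yes.
[mode: steady, freq: 12, source: north]: freq = 12 — does not satisfy this, so No.
[mode: steady, freq: 7, source: east]: freq = 7 — does not satisfy this, so No.
[mode: burst, freq: 9, source: east]: freq = 9 — does not satisfy this, so No.

No, Yes, No, No, No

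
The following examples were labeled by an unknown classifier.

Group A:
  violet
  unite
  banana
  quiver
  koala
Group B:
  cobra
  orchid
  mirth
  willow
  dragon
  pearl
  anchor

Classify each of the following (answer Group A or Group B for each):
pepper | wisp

A rule that fits every label: has ≥ 3 vowels — true of each 'Group A' example, false of each 'Group B' one.

Group B, Group B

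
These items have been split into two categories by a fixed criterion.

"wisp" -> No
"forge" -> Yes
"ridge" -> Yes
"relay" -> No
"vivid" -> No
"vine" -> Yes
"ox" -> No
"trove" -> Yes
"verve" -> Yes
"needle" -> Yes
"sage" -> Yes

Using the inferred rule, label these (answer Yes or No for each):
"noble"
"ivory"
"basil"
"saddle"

Yes, No, No, Yes

The rule appears to be: ends with 'e'.
"noble" — ends with 'e', hence Yes.
"ivory" — ends with 'y', hence No.
"basil" — ends with 'l', hence No.
"saddle" — ends with 'e', hence Yes.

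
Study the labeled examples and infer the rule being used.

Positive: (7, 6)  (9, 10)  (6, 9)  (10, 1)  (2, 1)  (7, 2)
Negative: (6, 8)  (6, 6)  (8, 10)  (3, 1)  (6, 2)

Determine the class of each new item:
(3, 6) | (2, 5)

Positive, Positive

The pattern is that an item is 'Positive' exactly when: sum is odd.
(3, 6): Positive (3+6 = 9). (2, 5): Positive (2+5 = 7).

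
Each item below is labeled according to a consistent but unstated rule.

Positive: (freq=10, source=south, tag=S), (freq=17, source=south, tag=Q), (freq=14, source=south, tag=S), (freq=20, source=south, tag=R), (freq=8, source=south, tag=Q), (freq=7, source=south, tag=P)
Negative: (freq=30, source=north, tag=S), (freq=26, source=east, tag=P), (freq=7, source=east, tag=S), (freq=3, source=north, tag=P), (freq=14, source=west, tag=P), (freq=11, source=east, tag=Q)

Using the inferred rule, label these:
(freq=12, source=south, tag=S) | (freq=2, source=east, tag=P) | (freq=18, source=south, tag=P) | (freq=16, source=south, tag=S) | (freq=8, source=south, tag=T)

Checking candidate rules against both groups, what survives is: source is south.
(freq=12, source=south, tag=S): source is south, checks out → Positive.
(freq=2, source=east, tag=P): source is east, fails this test → Negative.
(freq=18, source=south, tag=P): source is south, checks out → Positive.
(freq=16, source=south, tag=S): source is south, checks out → Positive.
(freq=8, source=south, tag=T): source is south, checks out → Positive.

Positive, Negative, Positive, Positive, Positive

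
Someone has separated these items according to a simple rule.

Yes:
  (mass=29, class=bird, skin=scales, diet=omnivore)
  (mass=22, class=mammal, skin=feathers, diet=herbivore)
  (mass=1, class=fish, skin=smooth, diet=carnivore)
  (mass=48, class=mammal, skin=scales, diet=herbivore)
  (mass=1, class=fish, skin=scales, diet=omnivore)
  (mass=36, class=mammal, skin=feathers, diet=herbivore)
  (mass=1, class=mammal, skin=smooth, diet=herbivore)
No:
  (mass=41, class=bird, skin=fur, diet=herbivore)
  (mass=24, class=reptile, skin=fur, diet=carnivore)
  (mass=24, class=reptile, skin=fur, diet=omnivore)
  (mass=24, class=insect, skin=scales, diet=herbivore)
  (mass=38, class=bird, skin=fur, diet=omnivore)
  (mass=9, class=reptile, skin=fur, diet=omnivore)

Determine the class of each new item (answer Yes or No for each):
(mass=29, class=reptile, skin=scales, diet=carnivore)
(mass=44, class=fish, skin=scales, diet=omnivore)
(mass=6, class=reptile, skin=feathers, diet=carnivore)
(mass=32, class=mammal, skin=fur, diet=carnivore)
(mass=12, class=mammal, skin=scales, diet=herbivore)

Yes, Yes, Yes, No, Yes

One predicate separates the groups cleanly: skin is not fur AND mass ≠ 24.
(mass=29, class=reptile, skin=scales, diet=carnivore) → skin is scales, mass = 29 → Yes.
(mass=44, class=fish, skin=scales, diet=omnivore) → skin is scales, mass = 44 → Yes.
(mass=6, class=reptile, skin=feathers, diet=carnivore) → skin is feathers, mass = 6 → Yes.
(mass=32, class=mammal, skin=fur, diet=carnivore) → skin is fur, mass = 32 → No.
(mass=12, class=mammal, skin=scales, diet=herbivore) → skin is scales, mass = 12 → Yes.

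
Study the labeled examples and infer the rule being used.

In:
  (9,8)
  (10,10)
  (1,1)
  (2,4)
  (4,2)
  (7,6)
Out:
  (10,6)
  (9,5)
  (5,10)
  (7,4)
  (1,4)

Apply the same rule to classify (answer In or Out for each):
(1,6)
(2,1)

Out, In

The distinguishing property — |first − second| ≤ 2 — holds for all the 'In' cases and none of the 'Out' cases.
Out: (1,6), since |1−6| = 5.
In: (2,1), since |2−1| = 1.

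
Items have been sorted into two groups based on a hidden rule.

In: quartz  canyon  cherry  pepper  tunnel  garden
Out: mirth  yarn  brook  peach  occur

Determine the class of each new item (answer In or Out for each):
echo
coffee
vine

Out, In, Out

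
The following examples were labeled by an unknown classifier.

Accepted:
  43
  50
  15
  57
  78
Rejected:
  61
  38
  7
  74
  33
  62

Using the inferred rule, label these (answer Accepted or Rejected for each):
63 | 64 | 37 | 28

Rejected, Accepted, Rejected, Rejected

Checking candidate rules against both groups, what survives is: ≡ 1 (mod 7).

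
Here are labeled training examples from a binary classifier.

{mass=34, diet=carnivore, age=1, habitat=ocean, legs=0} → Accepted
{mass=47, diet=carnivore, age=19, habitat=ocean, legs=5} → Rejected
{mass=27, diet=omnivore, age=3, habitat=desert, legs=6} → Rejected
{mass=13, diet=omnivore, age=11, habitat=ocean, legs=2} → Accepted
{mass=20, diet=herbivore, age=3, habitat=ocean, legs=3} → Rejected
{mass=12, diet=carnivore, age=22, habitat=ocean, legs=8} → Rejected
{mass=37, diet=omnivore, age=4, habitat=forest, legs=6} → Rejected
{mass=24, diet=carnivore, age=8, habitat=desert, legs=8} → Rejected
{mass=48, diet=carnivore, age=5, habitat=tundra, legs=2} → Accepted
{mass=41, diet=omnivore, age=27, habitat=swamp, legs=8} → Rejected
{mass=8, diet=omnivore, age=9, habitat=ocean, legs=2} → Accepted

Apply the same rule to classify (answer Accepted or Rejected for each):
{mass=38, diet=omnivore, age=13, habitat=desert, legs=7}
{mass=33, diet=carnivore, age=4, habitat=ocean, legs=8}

The simplest hypothesis consistent with all the labels is: legs ≤ 2.
{mass=38, diet=omnivore, age=13, habitat=desert, legs=7} — legs = 7, hence Rejected. {mass=33, diet=carnivore, age=4, habitat=ocean, legs=8} — legs = 8, hence Rejected.

Rejected, Rejected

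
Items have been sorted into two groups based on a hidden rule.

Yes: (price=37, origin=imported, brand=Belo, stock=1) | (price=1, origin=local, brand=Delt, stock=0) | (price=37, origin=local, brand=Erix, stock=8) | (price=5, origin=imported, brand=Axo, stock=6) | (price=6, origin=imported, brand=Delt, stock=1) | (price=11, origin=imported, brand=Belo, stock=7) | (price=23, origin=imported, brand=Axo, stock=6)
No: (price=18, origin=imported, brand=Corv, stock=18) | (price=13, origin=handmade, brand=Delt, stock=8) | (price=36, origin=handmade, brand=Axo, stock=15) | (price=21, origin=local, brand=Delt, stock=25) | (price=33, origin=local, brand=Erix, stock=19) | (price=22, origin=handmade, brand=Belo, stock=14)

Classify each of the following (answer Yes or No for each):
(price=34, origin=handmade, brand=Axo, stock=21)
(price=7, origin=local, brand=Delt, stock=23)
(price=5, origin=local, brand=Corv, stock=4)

No, No, Yes

The distinguishing property — stock ≤ 7 OR price = 37 — holds for all the 'Yes' cases and none of the 'No' cases.
(price=34, origin=handmade, brand=Axo, stock=21) — stock = 21, price = 34, hence No.
(price=7, origin=local, brand=Delt, stock=23) — stock = 23, price = 7, hence No.
(price=5, origin=local, brand=Corv, stock=4) — stock = 4, price = 5, hence Yes.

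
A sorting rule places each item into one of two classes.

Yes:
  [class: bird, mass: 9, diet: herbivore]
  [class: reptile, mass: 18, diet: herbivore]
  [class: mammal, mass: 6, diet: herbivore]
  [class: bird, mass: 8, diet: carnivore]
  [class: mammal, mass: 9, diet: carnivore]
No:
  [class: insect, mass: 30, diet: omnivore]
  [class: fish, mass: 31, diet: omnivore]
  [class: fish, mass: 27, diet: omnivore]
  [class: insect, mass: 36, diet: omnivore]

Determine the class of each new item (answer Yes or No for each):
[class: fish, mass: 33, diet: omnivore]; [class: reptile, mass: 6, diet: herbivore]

The classifier is using: mass ≤ 18.
[class: fish, mass: 33, diet: omnivore]: mass = 33, does not satisfy this → No.
[class: reptile, mass: 6, diet: herbivore]: mass = 6, checks out → Yes.

No, Yes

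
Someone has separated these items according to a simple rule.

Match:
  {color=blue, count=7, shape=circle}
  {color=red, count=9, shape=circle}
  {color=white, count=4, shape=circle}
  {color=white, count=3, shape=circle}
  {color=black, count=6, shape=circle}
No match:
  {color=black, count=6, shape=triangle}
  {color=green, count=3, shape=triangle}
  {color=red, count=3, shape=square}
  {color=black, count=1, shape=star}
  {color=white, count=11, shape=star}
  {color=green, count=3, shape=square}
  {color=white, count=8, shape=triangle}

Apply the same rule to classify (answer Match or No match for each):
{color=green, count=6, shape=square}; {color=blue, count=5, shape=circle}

The distinguishing property — shape is circle — holds for all the 'Match' cases and none of the 'No match' cases.
{color=green, count=6, shape=square}: shape is square, does not fit → No match. {color=blue, count=5, shape=circle}: shape is circle, satisfies this → Match.

No match, Match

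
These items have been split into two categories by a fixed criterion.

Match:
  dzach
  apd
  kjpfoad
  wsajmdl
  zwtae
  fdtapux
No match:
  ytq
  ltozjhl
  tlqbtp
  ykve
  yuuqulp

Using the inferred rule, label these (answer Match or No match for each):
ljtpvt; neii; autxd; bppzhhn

No match, No match, Match, No match

The classifier is using: contains 'a'.
ljtpvt — no 'a', hence No match.
neii — no 'a', hence No match.
autxd — has 'a', hence Match.
bppzhhn — no 'a', hence No match.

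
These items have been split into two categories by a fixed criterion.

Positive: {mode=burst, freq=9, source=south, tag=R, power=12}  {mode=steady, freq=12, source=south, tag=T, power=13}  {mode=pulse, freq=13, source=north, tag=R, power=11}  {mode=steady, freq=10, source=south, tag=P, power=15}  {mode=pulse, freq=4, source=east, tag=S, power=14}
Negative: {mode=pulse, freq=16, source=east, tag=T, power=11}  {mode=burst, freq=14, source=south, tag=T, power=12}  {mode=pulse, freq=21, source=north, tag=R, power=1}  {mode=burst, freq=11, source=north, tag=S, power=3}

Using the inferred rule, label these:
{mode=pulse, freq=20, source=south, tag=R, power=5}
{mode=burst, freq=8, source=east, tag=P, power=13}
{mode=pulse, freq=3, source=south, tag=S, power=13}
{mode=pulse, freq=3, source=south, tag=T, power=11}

The distinguishing property — power ≥ 11 AND freq ≤ 13 — holds for all the 'Positive' cases and none of the 'Negative' cases.
{mode=pulse, freq=20, source=south, tag=R, power=5} → power = 5, freq = 20 → Negative. {mode=burst, freq=8, source=east, tag=P, power=13} → power = 13, freq = 8 → Positive. {mode=pulse, freq=3, source=south, tag=S, power=13} → power = 13, freq = 3 → Positive. {mode=pulse, freq=3, source=south, tag=T, power=11} → power = 11, freq = 3 → Positive.

Negative, Positive, Positive, Positive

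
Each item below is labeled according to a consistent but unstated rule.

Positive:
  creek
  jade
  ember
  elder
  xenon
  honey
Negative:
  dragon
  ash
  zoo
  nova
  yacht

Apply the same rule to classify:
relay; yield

Positive, Positive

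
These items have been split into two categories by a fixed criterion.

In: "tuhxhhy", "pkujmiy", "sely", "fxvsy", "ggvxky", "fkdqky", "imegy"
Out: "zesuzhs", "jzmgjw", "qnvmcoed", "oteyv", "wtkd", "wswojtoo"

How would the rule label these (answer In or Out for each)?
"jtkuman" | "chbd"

The pattern is that an item is 'In' exactly when: ends with 'y'.
"jtkuman" — ends with 'n', hence Out.
"chbd" — ends with 'd', hence Out.

Out, Out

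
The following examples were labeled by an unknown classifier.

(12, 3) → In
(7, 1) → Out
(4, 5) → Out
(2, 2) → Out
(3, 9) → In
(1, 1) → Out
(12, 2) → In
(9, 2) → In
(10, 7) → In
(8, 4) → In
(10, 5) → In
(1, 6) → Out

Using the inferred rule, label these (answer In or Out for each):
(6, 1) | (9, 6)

Out, In

The rule appears to be: sum ≥ 11.
(6, 1) — 6+1 = 7, hence Out.
(9, 6) — 9+6 = 15, hence In.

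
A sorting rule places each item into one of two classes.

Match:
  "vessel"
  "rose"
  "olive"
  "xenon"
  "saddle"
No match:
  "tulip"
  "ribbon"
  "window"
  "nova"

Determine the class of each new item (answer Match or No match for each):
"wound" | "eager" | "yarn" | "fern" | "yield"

All 'Match' examples share one property — contains 'e' — and every 'No match' example lacks it.
No match: "wound", since no 'e'.
Match: "eager", since has 'e'.
No match: "yarn", since no 'e'.
Match: "fern", since has 'e'.
Match: "yield", since has 'e'.

No match, Match, No match, Match, Match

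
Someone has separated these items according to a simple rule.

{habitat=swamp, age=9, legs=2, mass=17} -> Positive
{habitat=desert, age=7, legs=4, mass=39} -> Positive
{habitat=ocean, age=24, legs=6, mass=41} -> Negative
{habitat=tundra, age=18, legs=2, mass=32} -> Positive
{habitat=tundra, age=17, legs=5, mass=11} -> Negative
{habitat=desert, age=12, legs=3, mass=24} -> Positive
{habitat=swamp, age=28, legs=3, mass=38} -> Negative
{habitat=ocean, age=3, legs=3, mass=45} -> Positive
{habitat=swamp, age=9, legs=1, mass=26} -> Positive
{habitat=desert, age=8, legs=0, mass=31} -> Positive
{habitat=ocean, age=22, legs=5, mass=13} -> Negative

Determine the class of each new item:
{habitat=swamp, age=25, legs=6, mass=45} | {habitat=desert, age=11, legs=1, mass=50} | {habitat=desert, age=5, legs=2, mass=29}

Negative, Positive, Positive

The distinguishing property — age ≤ 18 AND legs ≤ 4 — holds for all the 'Positive' cases and none of the 'Negative' cases.
{habitat=swamp, age=25, legs=6, mass=45} — age = 25, legs = 6, hence Negative. {habitat=desert, age=11, legs=1, mass=50} — age = 11, legs = 1, hence Positive. {habitat=desert, age=5, legs=2, mass=29} — age = 5, legs = 2, hence Positive.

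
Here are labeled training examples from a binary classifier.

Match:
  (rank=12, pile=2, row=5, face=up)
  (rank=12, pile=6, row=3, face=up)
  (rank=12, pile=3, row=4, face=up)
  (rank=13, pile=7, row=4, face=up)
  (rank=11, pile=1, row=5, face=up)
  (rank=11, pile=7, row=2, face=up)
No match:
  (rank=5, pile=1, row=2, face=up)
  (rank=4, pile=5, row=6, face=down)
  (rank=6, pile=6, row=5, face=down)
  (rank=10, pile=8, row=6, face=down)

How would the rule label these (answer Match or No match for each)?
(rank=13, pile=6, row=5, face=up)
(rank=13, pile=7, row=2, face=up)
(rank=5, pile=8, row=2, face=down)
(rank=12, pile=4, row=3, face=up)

Match, Match, No match, Match

Rule: rank ≥ 11. This holds for each 'Match' example and fails for each 'No match' one.
(rank=13, pile=6, row=5, face=up) — rank = 13, hence Match. (rank=13, pile=7, row=2, face=up) — rank = 13, hence Match. (rank=5, pile=8, row=2, face=down) — rank = 5, hence No match. (rank=12, pile=4, row=3, face=up) — rank = 12, hence Match.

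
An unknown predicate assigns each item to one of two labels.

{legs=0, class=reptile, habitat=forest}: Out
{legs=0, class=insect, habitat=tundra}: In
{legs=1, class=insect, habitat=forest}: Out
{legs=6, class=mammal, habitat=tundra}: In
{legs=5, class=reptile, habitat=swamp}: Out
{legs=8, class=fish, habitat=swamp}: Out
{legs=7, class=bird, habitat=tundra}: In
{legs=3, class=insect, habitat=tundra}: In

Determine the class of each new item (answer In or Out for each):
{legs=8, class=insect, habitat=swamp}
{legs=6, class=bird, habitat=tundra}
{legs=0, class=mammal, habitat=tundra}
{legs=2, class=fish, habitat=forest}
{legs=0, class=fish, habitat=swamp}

Out, In, In, Out, Out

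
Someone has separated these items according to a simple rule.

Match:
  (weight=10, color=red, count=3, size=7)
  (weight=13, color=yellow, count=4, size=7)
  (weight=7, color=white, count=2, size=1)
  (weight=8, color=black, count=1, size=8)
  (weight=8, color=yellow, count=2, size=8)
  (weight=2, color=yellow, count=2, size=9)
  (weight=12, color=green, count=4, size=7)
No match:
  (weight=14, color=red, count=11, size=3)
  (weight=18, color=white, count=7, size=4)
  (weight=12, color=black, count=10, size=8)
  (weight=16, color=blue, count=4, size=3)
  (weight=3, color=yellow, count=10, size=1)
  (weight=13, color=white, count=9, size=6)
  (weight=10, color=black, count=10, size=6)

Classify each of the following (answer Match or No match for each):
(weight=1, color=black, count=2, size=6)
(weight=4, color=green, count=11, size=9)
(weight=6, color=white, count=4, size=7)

The distinguishing property — weight ≤ 13 AND count ≤ 4 — holds for all the 'Match' cases and none of the 'No match' cases.
(weight=1, color=black, count=2, size=6) → weight = 1, count = 2 → Match.
(weight=4, color=green, count=11, size=9) → weight = 4, count = 11 → No match.
(weight=6, color=white, count=4, size=7) → weight = 6, count = 4 → Match.

Match, No match, Match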